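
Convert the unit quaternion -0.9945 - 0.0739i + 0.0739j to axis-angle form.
axis = (-√2/2, √2/2, 0), θ = 348°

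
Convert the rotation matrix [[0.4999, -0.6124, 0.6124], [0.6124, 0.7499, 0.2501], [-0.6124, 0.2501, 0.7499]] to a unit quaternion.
0.866 + 0.3536j + 0.3536k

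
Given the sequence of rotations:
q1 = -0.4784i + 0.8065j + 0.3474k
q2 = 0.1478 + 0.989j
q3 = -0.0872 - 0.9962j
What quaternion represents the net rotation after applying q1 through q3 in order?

q2 · q1 = -0.7976 + 0.2729i + 0.1192j + 0.5245k
q3 · q2 · q1 = 0.1883 - 0.5463i + 0.7842j + 0.2261k
0.1883 - 0.5463i + 0.7842j + 0.2261k


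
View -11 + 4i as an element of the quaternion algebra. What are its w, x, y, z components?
-11 + 4i + 0j + 0k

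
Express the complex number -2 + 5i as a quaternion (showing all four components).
-2 + 5i + 0j + 0k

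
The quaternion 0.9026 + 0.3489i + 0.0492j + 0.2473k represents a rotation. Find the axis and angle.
axis = (0.8105, 0.1143, 0.5745), θ = 51°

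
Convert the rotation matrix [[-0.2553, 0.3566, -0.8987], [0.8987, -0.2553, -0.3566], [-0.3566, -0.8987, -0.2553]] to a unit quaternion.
0.2419 - 0.5602i - 0.5602j + 0.5602k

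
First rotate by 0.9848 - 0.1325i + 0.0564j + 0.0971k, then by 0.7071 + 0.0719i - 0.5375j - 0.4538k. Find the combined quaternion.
0.7803 - 0.0495i - 0.4363j - 0.4454k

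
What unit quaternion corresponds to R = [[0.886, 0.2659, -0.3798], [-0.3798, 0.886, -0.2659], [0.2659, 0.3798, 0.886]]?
0.9563 + 0.1688i - 0.1688j - 0.1688k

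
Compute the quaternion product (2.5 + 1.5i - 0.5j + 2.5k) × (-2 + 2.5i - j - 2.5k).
-3 + 7i + 8.5j - 11.5k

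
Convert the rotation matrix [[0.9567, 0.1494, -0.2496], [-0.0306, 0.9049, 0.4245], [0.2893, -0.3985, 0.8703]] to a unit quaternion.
0.9659 - 0.213i - 0.1395j - 0.0466k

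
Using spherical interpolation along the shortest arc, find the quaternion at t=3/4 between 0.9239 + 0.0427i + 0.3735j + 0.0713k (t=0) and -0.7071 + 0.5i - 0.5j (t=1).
0.7904 - 0.3743i + 0.4847j + 0.0189k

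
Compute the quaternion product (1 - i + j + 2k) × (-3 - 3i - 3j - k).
-1 + 5i - 13j - k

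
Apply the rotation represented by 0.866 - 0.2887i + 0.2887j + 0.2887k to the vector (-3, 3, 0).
(-4, 1, 1)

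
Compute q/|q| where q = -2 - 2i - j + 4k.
-0.4 - 0.4i - 0.2j + 0.8k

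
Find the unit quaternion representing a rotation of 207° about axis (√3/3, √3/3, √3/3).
-0.2334 + 0.5614i + 0.5614j + 0.5614k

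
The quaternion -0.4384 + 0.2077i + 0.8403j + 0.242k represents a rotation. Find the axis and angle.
axis = (0.2311, 0.9349, 0.2693), θ = 232°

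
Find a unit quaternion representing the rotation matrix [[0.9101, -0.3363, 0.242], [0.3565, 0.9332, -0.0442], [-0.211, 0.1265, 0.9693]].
0.9763 + 0.0437i + 0.116j + 0.1774k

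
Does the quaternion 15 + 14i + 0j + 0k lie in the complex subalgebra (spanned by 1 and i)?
Yes. The quaternion 15 + 14i has j- and k-coefficients y = z = 0, so it lies in the complex subalgebra spanned by 1 and i.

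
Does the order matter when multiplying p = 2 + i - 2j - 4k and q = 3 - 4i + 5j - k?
Yes: pq = 16 + 17i + 21j - 17k ≠ 16 - 27i - 13j - 11k = qp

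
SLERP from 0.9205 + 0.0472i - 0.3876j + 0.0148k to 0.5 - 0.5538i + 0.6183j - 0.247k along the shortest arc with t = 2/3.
0.821 - 0.4273i + 0.3257j - 0.1934k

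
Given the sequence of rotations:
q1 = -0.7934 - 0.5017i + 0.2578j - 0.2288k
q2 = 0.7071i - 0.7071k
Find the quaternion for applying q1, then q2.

q2 · q1 = 0.193 - 0.3787i + 0.5165j + 0.7433k
0.193 - 0.3787i + 0.5165j + 0.7433k


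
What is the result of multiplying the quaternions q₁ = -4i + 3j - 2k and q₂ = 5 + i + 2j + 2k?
2 - 10i + 21j - 21k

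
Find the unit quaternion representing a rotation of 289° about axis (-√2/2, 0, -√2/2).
-0.8141 - 0.4106i - 0.4106k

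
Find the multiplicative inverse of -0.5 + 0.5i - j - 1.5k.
-0.1333 - 0.1333i + 0.2667j + 0.4k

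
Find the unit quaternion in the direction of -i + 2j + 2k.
-0.3333i + 0.6667j + 0.6667k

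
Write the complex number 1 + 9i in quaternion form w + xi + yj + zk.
1 + 9i + 0j + 0k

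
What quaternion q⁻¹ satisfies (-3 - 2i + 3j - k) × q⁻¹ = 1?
-0.1304 + 0.087i - 0.1304j + 0.0435k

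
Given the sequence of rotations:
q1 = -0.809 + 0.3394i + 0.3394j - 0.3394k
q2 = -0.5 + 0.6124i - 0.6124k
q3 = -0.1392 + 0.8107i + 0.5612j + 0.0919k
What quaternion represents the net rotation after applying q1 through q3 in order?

q2 · q1 = -0.0112 - 0.4573i - 0.1697j + 0.873k
q3 · q2 · q1 = 0.3873 + 0.5601i - 0.7324j - 0.0035k
0.3873 + 0.5601i - 0.7324j - 0.0035k


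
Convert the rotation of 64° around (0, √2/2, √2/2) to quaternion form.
0.848 + 0.3747j + 0.3747k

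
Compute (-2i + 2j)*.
2i - 2j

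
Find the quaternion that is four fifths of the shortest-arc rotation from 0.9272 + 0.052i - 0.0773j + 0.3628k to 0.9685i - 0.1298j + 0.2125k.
0.2646 + 0.9058i - 0.1415j + 0.299k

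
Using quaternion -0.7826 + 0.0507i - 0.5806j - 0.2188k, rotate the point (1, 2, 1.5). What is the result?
(0.757, 2.582, -0.101)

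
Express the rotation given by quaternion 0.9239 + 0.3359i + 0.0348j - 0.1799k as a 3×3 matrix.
[[0.9328, 0.3558, -0.0566], [-0.309, 0.7096, -0.6332], [-0.1852, 0.6082, 0.7719]]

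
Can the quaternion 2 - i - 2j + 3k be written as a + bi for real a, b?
No. The quaternion 2 - i - 2j + 3k has j-coefficient y = -2 and k-coefficient z = 3, not both zero, so it does not lie in the complex subalgebra spanned by 1 and i.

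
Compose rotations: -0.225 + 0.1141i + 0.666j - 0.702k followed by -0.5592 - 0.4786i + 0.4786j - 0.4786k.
-0.4743 + 0.0267i - 0.8707j + 0.1269k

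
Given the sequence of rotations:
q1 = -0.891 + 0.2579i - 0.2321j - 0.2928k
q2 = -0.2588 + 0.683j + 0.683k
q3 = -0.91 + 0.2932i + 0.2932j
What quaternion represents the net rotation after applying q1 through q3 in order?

q2 · q1 = 0.5891 - 0.1082i - 0.3723j - 0.7089k
q3 · q2 · q1 = -0.3952 + 0.0633i + 0.7194j + 0.5677k
-0.3952 + 0.0633i + 0.7194j + 0.5677k


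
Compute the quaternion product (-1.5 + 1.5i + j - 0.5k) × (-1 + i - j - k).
0.5 - 4.5i + 1.5j - 0.5k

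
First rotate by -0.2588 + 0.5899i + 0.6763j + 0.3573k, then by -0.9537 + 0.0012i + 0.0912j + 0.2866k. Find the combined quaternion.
0.082 - 0.7241i - 0.5j - 0.4679k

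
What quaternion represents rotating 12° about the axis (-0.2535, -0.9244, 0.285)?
0.9945 - 0.0265i - 0.0966j + 0.0298k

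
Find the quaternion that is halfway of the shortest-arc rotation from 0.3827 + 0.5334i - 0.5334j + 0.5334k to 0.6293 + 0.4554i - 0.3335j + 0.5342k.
0.5129 + 0.5011i - 0.4394j + 0.5411k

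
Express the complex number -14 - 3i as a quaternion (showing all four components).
-14 - 3i + 0j + 0k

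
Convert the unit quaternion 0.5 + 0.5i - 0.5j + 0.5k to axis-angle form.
axis = (√3/3, -√3/3, √3/3), θ = 2π/3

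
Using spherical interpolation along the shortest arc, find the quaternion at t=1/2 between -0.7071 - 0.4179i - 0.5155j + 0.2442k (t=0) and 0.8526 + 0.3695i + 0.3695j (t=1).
-0.7902 - 0.3989i - 0.4484j + 0.1237k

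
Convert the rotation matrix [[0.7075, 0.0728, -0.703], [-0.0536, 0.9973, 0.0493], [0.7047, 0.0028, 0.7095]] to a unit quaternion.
0.9239 - 0.0126i - 0.3809j - 0.0342k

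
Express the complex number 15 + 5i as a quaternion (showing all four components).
15 + 5i + 0j + 0k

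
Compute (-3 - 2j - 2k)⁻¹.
-0.1765 + 0.1176j + 0.1176k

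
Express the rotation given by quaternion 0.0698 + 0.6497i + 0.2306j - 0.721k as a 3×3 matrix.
[[-0.146, 0.4003, -0.9047], [0.199, -0.8839, -0.4232], [-0.9691, -0.2418, 0.0494]]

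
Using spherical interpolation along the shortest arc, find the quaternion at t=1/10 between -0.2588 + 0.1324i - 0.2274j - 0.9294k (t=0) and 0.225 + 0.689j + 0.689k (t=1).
-0.2588 + 0.1203i - 0.279j - 0.9169k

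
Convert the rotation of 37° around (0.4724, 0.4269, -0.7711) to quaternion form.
0.9483 + 0.1499i + 0.1355j - 0.2447k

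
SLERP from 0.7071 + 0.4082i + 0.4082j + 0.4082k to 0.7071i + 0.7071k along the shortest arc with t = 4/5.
0.1645 + 0.6942i + 0.0949j + 0.6942k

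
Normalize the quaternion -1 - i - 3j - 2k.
-0.2582 - 0.2582i - 0.7746j - 0.5164k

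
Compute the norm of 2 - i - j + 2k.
√10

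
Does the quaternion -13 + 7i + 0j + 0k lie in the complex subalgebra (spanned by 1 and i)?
Yes. The quaternion -13 + 7i has j- and k-coefficients y = z = 0, so it lies in the complex subalgebra spanned by 1 and i.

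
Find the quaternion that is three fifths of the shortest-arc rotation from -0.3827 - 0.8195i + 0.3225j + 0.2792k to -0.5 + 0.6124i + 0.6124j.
0.174 - 0.927i - 0.2942j + 0.1547k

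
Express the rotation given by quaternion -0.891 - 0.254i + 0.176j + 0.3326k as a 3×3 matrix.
[[0.7168, 0.5033, -0.4826], [-0.6821, 0.6497, -0.3356], [0.1447, 0.5697, 0.809]]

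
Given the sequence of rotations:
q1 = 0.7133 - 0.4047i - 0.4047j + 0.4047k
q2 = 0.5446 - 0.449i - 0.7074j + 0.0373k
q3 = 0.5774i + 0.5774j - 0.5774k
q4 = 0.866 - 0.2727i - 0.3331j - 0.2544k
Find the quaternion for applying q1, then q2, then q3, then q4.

q2 · q1 = -0.0946 - 0.8119i - 0.5584j + 0.1424k
q3 · q2 · q1 = 0.8734 - 0.2948i + 0.3319j + 0.201k
q4 · q3 · q2 · q1 = 0.8377 - 0.476i + 0.1263j - 0.2368k
0.8377 - 0.476i + 0.1263j - 0.2368k


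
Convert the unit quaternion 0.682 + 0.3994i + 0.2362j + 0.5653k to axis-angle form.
axis = (0.5461, 0.323, 0.773), θ = 94°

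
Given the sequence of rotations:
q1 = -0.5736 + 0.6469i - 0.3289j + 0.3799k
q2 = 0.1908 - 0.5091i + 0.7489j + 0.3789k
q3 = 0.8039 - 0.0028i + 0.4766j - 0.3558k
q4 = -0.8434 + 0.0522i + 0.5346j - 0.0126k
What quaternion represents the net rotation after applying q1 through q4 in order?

q2 · q1 = 0.3223 + 0.8246i - 0.0538j - 0.4619k
q3 · q2 · q1 = 0.1227 + 0.4227i - 0.1843j - 0.8788k
q4 · q3 · q2 · q1 = -0.0381 - 0.8222i + 0.2616j + 0.504k
-0.0381 - 0.8222i + 0.2616j + 0.504k


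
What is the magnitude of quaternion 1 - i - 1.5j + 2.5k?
3.24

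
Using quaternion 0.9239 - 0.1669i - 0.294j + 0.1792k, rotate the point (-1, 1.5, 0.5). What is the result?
(-1.414, 0.992, -0.718)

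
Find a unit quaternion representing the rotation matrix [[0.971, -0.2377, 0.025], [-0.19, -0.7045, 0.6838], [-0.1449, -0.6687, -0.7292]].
-0.3665 + 0.9226i - 0.1159j - 0.0325k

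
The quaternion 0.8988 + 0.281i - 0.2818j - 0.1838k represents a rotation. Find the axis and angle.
axis = (0.641, -0.6429, -0.4193), θ = 52°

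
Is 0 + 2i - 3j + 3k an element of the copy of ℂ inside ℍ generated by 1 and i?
No. The quaternion 2i - 3j + 3k has j-coefficient y = -3 and k-coefficient z = 3, not both zero, so it does not lie in the complex subalgebra spanned by 1 and i.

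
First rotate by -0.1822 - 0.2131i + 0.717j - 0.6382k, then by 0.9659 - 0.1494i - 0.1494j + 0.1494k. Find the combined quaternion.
-0.0054 - 0.1904i + 0.5926j - 0.7826k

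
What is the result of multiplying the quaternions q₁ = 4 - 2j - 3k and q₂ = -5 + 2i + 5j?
-10 + 23i + 24j + 19k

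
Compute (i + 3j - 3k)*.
-i - 3j + 3k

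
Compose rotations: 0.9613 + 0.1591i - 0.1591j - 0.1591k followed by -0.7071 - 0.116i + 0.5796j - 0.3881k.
-0.6308 - 0.378i + 0.5895j - 0.3343k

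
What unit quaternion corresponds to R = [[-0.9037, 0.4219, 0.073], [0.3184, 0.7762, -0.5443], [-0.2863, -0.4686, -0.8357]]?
0.0958 + 0.1974i + 0.9375j - 0.2701k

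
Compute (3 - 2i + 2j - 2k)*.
3 + 2i - 2j + 2k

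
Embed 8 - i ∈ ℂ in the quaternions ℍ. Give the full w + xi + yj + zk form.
8 - i + 0j + 0k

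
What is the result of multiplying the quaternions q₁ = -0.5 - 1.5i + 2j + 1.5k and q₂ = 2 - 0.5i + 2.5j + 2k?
-9.75 - 2.5i + 5j - 0.75k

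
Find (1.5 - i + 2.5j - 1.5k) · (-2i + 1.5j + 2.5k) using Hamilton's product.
-2 + 5.5i + 7.75j + 7.25k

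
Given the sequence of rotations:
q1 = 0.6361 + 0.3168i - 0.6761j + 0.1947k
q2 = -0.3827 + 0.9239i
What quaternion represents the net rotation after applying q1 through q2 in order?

q2 · q1 = -0.5361 + 0.4665i + 0.0789j - 0.6992k
-0.5361 + 0.4665i + 0.0789j - 0.6992k


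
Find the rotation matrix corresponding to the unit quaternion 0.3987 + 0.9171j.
[[-0.6821, 0, 0.7313], [0, 1, 0], [-0.7313, 0, -0.6821]]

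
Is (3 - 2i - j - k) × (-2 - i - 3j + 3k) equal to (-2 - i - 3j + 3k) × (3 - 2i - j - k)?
No: pq = -8 - 5i + 16k ≠ -8 + 7i - 14j + 6k = qp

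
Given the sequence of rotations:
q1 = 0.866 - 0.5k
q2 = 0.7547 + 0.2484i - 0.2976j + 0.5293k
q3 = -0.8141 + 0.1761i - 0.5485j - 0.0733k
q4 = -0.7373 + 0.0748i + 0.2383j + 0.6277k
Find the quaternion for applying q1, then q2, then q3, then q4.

q2 · q1 = 0.9182 + 0.3639i - 0.1335j + 0.081k
q3 · q2 · q1 = -0.8789 - 0.1888i - 0.4359j + 0.0428k
q4 · q3 · q2 · q1 = 0.7391 + 0.3573i - 0.0098j - 0.5709k
0.7391 + 0.3573i - 0.0098j - 0.5709k


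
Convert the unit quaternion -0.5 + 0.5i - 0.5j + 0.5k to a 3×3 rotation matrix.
[[0, 0, 1], [-1, 0, 0], [0, -1, 0]]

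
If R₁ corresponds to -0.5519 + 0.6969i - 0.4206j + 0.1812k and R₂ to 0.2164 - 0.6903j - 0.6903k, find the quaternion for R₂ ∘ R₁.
-0.2847 - 0.2646i - 0.1911j + 0.9013k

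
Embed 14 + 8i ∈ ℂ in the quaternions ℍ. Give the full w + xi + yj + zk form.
14 + 8i + 0j + 0k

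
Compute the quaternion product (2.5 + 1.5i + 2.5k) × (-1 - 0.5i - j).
-1.75 - 0.25i - 3.75j - 4k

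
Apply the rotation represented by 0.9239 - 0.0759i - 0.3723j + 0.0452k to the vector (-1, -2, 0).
(-0.665, -2.109, -0.333)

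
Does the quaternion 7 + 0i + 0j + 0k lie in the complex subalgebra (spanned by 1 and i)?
Yes. The quaternion 7 has j- and k-coefficients y = z = 0, so it lies in the complex subalgebra spanned by 1 and i.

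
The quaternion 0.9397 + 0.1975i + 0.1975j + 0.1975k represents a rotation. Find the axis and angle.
axis = (√3/3, √3/3, √3/3), θ = 40°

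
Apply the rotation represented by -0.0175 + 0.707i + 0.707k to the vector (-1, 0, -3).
(-2.999, -0.049, -1.001)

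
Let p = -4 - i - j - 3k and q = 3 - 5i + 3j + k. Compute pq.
-11 + 25i + j - 21k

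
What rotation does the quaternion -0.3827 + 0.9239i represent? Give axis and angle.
axis = (1, 0, 0), θ = 5π/4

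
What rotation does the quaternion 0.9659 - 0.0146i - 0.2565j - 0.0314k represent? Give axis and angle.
axis = (-0.0564, -0.991, -0.1213), θ = π/6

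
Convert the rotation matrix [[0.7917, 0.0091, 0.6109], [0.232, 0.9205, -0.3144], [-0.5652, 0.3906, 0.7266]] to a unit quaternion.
0.9272 + 0.1901i + 0.3171j + 0.0601k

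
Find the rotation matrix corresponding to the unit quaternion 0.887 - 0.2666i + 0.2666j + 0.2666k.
[[0.7157, -0.6151, 0.3308], [0.3308, 0.7157, 0.6151], [-0.6151, -0.3308, 0.7157]]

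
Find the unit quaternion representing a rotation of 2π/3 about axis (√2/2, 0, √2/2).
0.5 + 0.6124i + 0.6124k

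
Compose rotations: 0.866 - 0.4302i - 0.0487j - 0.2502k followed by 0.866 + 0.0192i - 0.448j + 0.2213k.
0.7918 - 0.2331i - 0.5205j - 0.2187k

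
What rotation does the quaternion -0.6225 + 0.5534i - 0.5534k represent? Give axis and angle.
axis = (√2/2, 0, -√2/2), θ = 257°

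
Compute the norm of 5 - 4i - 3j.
√50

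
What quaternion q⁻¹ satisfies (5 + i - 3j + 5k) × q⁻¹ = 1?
0.0833 - 0.0167i + 0.05j - 0.0833k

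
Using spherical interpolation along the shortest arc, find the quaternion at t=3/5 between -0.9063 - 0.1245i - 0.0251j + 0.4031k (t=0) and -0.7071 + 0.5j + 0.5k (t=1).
-0.8217 - 0.0523i + 0.3011j + 0.4811k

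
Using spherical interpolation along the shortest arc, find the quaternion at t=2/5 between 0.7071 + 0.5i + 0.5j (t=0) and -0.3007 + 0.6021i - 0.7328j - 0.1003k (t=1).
0.6686 + 0.0546i + 0.7398j + 0.0515k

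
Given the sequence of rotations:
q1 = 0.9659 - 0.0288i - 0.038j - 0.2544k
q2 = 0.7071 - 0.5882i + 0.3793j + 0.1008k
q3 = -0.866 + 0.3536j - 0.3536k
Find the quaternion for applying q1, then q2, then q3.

q2 · q1 = 0.7061 - 0.6812i + 0.187j - 0.0492k
q3 · q2 · q1 = -0.695 + 0.6386i + 0.3286j + 0.0338k
-0.695 + 0.6386i + 0.3286j + 0.0338k


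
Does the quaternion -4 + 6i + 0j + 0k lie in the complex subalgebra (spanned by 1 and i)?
Yes. The quaternion -4 + 6i has j- and k-coefficients y = z = 0, so it lies in the complex subalgebra spanned by 1 and i.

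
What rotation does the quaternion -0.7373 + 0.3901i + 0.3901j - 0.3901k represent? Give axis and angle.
axis = (√3/3, √3/3, -√3/3), θ = 275°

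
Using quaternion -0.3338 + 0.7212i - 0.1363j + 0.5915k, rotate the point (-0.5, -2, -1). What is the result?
(-1.472, 1.456, 0.982)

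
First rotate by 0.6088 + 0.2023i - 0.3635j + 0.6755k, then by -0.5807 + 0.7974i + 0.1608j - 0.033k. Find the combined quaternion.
-0.4341 + 0.4646i - 0.2363j - 0.7347k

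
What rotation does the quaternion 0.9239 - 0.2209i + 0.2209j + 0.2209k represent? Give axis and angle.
axis = (-√3/3, √3/3, √3/3), θ = π/4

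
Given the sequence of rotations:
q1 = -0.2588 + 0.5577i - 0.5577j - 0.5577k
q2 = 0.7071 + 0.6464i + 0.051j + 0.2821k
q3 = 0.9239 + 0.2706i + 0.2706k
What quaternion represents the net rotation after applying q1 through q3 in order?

q2 · q1 = -0.3577 + 0.3559i + 0.1103j - 0.8563k
q3 · q2 · q1 = -0.1951 + 0.2022i + 0.4299j - 0.8581k
-0.1951 + 0.2022i + 0.4299j - 0.8581k


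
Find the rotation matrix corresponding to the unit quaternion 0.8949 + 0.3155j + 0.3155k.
[[0.6018, -0.5647, 0.5647], [0.5647, 0.8009, 0.1991], [-0.5647, 0.1991, 0.8009]]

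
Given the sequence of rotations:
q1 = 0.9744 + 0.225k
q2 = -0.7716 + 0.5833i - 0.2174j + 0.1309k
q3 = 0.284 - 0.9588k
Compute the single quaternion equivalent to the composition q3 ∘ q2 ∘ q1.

q2 · q1 = -0.7813 + 0.5195i - 0.3431j - 0.0461k
q3 · q2 · q1 = -0.2661 - 0.1814i - 0.5955j + 0.736k
-0.2661 - 0.1814i - 0.5955j + 0.736k


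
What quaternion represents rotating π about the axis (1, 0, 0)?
i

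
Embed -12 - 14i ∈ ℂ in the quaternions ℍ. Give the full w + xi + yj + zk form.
-12 - 14i + 0j + 0k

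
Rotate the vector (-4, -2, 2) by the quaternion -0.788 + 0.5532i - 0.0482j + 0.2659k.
(-3.407, 3.089, 1.689)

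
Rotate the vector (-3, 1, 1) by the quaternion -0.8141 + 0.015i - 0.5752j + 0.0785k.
(0.072, 1.357, 3.026)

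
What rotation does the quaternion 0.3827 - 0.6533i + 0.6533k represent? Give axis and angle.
axis = (-√2/2, 0, √2/2), θ = 3π/4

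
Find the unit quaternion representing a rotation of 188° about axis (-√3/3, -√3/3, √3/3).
-0.0698 - 0.5759i - 0.5759j + 0.5759k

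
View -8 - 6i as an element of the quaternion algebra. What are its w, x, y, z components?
-8 - 6i + 0j + 0k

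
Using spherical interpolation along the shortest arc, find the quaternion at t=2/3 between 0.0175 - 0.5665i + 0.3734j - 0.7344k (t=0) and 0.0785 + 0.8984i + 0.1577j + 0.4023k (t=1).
-0.0487 - 0.8349i + 0.0243j - 0.5476k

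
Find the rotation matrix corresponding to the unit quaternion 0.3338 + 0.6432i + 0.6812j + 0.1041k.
[[0.0503, 0.8068, 0.5887], [0.9458, 0.1509, -0.2876], [-0.3209, 0.5712, -0.7555]]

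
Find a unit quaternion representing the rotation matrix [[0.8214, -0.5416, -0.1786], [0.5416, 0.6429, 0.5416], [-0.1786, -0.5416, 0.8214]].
0.9063 - 0.2988i + 0.2988k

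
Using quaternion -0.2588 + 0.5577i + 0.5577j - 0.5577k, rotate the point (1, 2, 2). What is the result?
(-1.399, -0.244, -2.643)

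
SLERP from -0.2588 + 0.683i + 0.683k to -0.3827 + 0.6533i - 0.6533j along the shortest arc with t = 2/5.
-0.3502 + 0.7595i - 0.3018j + 0.4577k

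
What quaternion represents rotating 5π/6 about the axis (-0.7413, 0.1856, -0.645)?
0.2588 - 0.716i + 0.1793j - 0.623k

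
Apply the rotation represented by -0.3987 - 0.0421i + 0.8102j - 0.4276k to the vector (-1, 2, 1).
(-0.75, 0.262, -2.317)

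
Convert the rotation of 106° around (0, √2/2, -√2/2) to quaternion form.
0.6018 + 0.5647j - 0.5647k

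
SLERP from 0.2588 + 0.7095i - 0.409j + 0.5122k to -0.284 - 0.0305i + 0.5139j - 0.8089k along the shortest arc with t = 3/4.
0.2937 + 0.2188i - 0.5152j + 0.7749k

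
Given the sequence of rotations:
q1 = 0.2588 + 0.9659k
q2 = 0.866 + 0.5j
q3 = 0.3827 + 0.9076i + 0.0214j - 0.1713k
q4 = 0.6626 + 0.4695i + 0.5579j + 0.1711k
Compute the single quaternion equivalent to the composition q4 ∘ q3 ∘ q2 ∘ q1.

q2 · q1 = 0.2241 + 0.4829i + 0.1294j + 0.8365k
q3 · q2 · q1 = -0.212 + 0.4283i - 0.7876j + 0.3888k
q4 · q3 · q2 · q1 = 0.0313 + 0.5359i - 0.7494j - 0.3874k
0.0313 + 0.5359i - 0.7494j - 0.3874k


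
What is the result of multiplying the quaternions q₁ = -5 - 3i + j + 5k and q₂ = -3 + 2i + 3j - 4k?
38 - 20i - 20j - 6k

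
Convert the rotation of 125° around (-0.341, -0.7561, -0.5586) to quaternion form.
0.4617 - 0.3025i - 0.6707j - 0.4955k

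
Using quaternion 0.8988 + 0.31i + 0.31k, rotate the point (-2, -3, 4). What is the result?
(0.825, -5.19, 1.175)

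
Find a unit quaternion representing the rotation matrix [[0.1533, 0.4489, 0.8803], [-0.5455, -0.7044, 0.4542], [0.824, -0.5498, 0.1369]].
-0.3827 + 0.6559i - 0.0368j + 0.6496k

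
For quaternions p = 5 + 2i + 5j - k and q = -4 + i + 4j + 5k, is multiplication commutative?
No: pq = -37 + 26i - 11j + 32k ≠ -37 - 32i + 11j + 26k = qp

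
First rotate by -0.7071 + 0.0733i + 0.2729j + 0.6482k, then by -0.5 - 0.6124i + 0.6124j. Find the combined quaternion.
0.2313 + 0.7933i - 0.1725j - 0.5361k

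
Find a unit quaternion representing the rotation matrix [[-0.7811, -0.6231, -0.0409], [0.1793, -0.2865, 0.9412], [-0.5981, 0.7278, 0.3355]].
0.2588 - 0.2061i + 0.5383j + 0.7751k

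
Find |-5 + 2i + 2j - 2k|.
√37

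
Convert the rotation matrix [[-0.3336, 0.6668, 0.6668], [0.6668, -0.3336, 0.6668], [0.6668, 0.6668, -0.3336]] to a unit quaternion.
0.5774i + 0.5774j + 0.5774k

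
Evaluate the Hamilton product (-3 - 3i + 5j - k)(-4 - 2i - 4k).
2 - 2i - 30j + 26k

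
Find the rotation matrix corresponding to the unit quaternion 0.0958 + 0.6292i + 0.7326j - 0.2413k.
[[-0.1899, 0.9681, -0.1633], [0.8757, 0.0918, -0.4741], [-0.444, -0.233, -0.8652]]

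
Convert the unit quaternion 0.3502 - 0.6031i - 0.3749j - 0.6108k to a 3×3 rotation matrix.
[[-0.0273, 0.88, 0.4742], [0.0244, -0.4736, 0.8804], [0.9993, 0.0356, -0.0086]]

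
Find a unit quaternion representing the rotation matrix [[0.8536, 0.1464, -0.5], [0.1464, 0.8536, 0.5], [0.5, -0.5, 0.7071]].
0.9239 - 0.2706i - 0.2706j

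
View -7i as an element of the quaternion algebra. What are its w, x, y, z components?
0 - 7i + 0j + 0k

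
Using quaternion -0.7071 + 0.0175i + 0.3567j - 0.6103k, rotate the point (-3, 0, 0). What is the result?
(-0.002, -2.627, -1.449)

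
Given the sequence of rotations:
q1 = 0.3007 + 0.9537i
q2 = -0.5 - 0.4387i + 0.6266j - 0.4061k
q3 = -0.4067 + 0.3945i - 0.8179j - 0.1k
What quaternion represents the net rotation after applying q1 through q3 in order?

q2 · q1 = 0.268 - 0.6088i - 0.1989j - 0.7197k
q3 · q2 · q1 = -0.1035 + 0.9221i + 0.2065j - 0.3105k
-0.1035 + 0.9221i + 0.2065j - 0.3105k


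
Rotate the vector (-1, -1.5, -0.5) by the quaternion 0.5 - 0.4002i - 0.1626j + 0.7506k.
(1.492, -0.288, 1.091)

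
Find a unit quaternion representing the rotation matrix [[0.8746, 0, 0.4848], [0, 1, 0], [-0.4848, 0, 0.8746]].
0.9681 + 0.2504j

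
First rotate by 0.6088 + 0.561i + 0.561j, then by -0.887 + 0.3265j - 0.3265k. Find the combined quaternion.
-0.7232 - 0.3144i - 0.482j - 0.3819k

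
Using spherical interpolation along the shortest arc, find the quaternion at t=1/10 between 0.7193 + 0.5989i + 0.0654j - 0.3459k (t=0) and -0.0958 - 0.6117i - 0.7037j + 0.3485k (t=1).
0.6772 + 0.6254i + 0.142j - 0.3607k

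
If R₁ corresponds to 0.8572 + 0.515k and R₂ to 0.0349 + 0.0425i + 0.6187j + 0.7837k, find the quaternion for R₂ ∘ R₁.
-0.3737 + 0.3551i + 0.5085j + 0.6898k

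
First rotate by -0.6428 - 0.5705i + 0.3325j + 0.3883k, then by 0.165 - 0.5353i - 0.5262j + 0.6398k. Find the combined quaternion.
-0.4849 - 0.1671i + 0.236j - 0.8254k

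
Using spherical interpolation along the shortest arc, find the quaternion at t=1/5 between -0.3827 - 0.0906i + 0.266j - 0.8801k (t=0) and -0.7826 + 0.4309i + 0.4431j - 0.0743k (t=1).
-0.524 + 0.0275i + 0.3394j - 0.7807k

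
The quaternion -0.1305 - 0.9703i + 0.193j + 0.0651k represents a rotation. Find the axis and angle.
axis = (-0.9787, 0.1947, 0.0657), θ = 195°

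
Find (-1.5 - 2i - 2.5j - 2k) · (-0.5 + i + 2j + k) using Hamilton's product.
9.75 + i - 1.75j - 2k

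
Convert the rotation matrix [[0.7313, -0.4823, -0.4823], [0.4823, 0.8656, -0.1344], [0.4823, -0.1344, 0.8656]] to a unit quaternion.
0.9304 - 0.2592j + 0.2592k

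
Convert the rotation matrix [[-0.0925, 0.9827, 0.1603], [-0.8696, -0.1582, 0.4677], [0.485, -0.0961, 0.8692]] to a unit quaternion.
0.6361 - 0.2216i - 0.1276j - 0.728k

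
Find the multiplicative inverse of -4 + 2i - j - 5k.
-0.087 - 0.0435i + 0.0217j + 0.1087k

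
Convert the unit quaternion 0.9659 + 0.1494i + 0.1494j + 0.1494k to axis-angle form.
axis = (√3/3, √3/3, √3/3), θ = π/6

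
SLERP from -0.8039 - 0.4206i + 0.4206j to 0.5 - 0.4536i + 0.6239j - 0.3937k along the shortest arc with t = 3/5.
-0.0639 - 0.5996i + 0.7344j - 0.3117k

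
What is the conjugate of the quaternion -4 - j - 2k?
-4 + j + 2k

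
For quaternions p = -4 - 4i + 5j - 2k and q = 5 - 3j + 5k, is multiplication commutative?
No: pq = 5 - i + 57j - 18k ≠ 5 - 39i + 17j - 42k = qp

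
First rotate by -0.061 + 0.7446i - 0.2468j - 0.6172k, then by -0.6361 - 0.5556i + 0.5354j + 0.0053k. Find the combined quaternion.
0.5879 - 0.7689i - 0.2146j + 0.1307k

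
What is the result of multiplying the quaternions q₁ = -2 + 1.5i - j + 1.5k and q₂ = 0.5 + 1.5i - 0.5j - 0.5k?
-3 - i + 3.5j + 2.5k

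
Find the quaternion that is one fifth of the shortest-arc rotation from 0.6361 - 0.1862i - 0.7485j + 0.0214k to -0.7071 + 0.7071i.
0.703 - 0.3219i - 0.634j + 0.0181k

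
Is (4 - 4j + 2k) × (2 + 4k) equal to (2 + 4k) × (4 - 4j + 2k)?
No: pq = -16i - 8j + 20k ≠ 16i - 8j + 20k = qp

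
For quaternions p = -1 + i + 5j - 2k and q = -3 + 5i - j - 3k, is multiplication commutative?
No: pq = -3 - 25i - 21j - 17k ≠ -3 + 9i - 7j + 35k = qp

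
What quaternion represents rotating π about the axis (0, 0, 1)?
k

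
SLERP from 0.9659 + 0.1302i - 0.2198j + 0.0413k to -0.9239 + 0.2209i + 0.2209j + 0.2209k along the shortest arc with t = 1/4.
0.9733 + 0.0421i - 0.2242j - 0.0255k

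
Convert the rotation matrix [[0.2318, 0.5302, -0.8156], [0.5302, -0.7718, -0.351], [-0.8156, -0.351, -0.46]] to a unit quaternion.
0.7848i + 0.3378j - 0.5196k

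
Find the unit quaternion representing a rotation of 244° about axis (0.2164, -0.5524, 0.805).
-0.5299 + 0.1835i - 0.4685j + 0.6827k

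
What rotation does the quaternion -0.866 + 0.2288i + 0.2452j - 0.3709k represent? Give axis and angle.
axis = (0.4576, 0.4904, -0.7417), θ = 5π/3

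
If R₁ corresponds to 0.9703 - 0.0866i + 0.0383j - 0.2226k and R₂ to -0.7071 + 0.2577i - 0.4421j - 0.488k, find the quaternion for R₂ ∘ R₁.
-0.7555 + 0.4284i - 0.3564j - 0.3445k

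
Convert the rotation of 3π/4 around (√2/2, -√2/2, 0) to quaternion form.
0.3827 + 0.6533i - 0.6533j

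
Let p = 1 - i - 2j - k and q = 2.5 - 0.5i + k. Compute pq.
3 - 5i - 3.5j - 2.5k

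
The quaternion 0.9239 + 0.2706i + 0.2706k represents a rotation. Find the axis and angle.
axis = (√2/2, 0, √2/2), θ = π/4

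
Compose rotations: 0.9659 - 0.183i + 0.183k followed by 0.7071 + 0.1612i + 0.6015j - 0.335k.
0.7738 + 0.1364i + 0.6128j - 0.0841k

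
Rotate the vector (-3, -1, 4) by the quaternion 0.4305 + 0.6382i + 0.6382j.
(0.827, -4.827, -1.418)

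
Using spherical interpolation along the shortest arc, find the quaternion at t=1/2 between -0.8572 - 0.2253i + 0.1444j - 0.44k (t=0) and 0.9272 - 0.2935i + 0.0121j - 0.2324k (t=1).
-0.9899 + 0.0378i + 0.0734j - 0.1152k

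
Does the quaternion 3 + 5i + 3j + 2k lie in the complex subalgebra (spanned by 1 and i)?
No. The quaternion 3 + 5i + 3j + 2k has j-coefficient y = 3 and k-coefficient z = 2, not both zero, so it does not lie in the complex subalgebra spanned by 1 and i.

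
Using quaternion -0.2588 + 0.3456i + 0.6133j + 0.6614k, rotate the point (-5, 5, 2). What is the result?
(7.247, 1.004, -0.693)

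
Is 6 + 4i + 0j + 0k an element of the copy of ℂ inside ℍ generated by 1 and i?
Yes. The quaternion 6 + 4i has j- and k-coefficients y = z = 0, so it lies in the complex subalgebra spanned by 1 and i.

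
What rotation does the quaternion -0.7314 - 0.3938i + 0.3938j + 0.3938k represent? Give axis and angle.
axis = (-√3/3, √3/3, √3/3), θ = 274°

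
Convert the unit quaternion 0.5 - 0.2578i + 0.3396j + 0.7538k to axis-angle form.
axis = (-0.2977, 0.3921, 0.8704), θ = 2π/3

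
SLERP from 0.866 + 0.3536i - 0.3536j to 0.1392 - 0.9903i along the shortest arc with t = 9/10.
-0.0148 + 0.9987i - 0.0485j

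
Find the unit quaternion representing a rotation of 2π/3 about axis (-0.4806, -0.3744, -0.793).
0.5 - 0.4162i - 0.3242j - 0.6868k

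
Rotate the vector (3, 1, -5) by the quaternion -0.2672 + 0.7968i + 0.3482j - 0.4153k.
(5.81, 1.033, 0.419)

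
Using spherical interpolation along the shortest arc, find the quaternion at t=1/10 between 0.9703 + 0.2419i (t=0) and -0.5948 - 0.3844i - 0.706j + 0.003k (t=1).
0.9607 + 0.2661i + 0.0795j - 0.0003k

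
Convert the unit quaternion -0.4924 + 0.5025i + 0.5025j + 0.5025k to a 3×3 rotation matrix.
[[-0.01, 0.9999, 0.0102], [0.0102, -0.01, 0.9999], [0.9999, 0.0102, -0.01]]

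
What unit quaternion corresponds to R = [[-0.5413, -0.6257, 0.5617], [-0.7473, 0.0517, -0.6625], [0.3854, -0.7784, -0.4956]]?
0.061 - 0.475i + 0.7226j - 0.4985k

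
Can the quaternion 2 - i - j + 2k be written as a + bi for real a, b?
No. The quaternion 2 - i - j + 2k has j-coefficient y = -1 and k-coefficient z = 2, not both zero, so it does not lie in the complex subalgebra spanned by 1 and i.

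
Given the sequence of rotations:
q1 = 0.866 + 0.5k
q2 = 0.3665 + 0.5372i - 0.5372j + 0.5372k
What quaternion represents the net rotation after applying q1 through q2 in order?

q2 · q1 = 0.0488 + 0.1966i - 0.7338j + 0.6485k
0.0488 + 0.1966i - 0.7338j + 0.6485k


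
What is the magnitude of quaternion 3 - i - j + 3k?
√20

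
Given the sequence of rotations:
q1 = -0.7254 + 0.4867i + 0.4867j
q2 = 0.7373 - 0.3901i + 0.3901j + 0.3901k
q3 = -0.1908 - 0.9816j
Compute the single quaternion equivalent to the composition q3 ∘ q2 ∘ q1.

q2 · q1 = -0.5348 + 0.452i + 0.2657j - 0.6627k
q3 · q2 · q1 = 0.3629 + 0.5643i + 0.4743j + 0.5701k
0.3629 + 0.5643i + 0.4743j + 0.5701k


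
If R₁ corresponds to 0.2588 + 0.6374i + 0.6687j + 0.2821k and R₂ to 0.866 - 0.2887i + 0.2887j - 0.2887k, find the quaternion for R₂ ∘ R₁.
0.2965 + 0.7518i + 0.5512j - 0.2075k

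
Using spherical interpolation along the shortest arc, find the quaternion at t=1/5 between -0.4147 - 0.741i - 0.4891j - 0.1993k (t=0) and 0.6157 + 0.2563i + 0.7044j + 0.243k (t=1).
-0.4685 - 0.6591i - 0.548j - 0.214k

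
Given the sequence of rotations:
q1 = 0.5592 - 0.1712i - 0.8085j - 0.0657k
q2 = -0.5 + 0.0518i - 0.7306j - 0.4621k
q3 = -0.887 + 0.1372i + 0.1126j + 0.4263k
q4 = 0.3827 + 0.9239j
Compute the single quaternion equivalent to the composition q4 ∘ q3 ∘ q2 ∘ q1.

q2 · q1 = -0.8918 - 0.211i + 0.0782j - 0.3925k
q3 · q2 · q1 = 0.9785 - 0.0127i - 0.2059j + 0.0025k
q4 · q3 · q2 · q1 = 0.5647 - 0.0026i + 0.8252j + 0.0127k
0.5647 - 0.0026i + 0.8252j + 0.0127k


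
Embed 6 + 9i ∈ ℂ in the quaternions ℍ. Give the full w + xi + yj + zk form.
6 + 9i + 0j + 0k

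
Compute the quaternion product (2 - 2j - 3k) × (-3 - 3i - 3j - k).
-15 - 13i + 9j + k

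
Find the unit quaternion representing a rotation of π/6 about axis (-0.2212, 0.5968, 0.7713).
0.9659 - 0.0573i + 0.1545j + 0.1996k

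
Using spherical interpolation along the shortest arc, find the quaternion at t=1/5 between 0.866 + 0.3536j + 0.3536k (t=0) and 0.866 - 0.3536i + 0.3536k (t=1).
0.8841 - 0.0737i + 0.2873j + 0.361k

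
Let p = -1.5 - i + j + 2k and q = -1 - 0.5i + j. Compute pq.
-0.25i - 3.5j - 2.5k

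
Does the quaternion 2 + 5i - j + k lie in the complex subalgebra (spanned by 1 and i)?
No. The quaternion 2 + 5i - j + k has j-coefficient y = -1 and k-coefficient z = 1, not both zero, so it does not lie in the complex subalgebra spanned by 1 and i.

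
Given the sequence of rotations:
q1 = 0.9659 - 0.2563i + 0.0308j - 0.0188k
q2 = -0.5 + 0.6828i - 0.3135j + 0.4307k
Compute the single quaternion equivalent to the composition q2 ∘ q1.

q2 · q1 = -0.2902 + 0.7803i - 0.4158j + 0.3661k
-0.2902 + 0.7803i - 0.4158j + 0.3661k


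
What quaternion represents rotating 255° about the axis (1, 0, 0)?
-0.6088 + 0.7934i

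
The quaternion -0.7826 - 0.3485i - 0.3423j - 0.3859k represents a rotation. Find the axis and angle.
axis = (-0.5598, -0.5499, -0.6199), θ = 283°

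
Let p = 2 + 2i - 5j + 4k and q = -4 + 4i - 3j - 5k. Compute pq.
-11 + 37i + 40j - 12k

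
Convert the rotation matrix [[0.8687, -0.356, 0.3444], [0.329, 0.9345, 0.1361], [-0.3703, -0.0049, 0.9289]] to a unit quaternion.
0.9659 - 0.0365i + 0.185j + 0.1773k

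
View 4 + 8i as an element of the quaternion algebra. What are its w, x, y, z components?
4 + 8i + 0j + 0k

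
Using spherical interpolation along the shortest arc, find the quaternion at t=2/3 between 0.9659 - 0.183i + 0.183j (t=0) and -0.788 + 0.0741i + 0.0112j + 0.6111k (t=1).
0.8952 - 0.1172i + 0.0577j - 0.4261k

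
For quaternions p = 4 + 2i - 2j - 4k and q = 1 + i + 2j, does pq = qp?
No: pq = 6 + 14i + 2j + 2k ≠ 6 - 2i + 10j - 10k = qp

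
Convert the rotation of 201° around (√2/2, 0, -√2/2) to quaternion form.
-0.1822 + 0.6953i - 0.6953k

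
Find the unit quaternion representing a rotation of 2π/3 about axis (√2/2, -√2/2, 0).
0.5 + 0.6124i - 0.6124j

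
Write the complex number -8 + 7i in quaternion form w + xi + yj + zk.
-8 + 7i + 0j + 0k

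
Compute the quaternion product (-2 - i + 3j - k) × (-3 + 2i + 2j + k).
3 + 4i - 14j - 7k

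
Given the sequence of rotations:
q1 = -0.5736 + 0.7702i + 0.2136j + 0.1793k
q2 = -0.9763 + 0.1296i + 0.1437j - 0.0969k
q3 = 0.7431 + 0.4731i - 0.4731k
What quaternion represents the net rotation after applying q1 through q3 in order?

q2 · q1 = 0.4469 - 0.7798i - 0.3888j - 0.2025k
q3 · q2 · q1 = 0.6052 - 0.552i + 0.1758j - 0.5458k
0.6052 - 0.552i + 0.1758j - 0.5458k


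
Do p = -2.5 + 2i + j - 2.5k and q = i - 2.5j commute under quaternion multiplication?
No: pq = 0.5 - 8.75i + 3.75j - 6k ≠ 0.5 + 3.75i + 8.75j + 6k = qp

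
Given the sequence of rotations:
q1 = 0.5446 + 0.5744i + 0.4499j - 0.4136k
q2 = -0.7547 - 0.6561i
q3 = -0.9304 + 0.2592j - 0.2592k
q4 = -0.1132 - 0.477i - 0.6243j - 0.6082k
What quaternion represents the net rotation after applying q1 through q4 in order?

q2 · q1 = -0.0341 - 0.7908i - 0.6109j + 0.017k
q3 · q2 · q1 = 0.1945 + 0.5818i + 0.7645j + 0.198k
q4 · q3 · q2 · q1 = 0.8532 + 0.1827i - 0.4674j - 0.1422k
0.8532 + 0.1827i - 0.4674j - 0.1422k


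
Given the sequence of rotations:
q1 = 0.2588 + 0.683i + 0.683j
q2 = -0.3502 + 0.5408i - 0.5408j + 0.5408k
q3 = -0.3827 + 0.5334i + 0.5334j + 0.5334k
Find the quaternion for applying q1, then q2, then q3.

q2 · q1 = -0.0906 - 0.4686i - 0.0098j + 0.8787k
q3 · q2 · q1 = -0.1788 + 0.6049i - 0.7632j - 0.1399k
-0.1788 + 0.6049i - 0.7632j - 0.1399k


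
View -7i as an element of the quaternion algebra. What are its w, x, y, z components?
0 - 7i + 0j + 0k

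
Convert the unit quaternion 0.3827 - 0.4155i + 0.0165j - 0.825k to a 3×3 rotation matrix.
[[-0.3618, 0.6177, 0.6982], [-0.6452, -0.7065, 0.2908], [0.6729, -0.3452, 0.6542]]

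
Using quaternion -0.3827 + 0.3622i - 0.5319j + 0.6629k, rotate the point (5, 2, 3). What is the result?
(0.683, -6.03, -1.084)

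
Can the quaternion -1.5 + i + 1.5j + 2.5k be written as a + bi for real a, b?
No. The quaternion -1.5 + i + 1.5j + 2.5k has j-coefficient y = 1.5 and k-coefficient z = 2.5, not both zero, so it does not lie in the complex subalgebra spanned by 1 and i.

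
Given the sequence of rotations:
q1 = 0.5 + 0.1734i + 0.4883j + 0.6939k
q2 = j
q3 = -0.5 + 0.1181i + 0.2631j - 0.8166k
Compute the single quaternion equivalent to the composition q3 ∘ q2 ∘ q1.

q2 · q1 = -0.4883 + 0.6939i + 0.5j - 0.1734k
q3 · q2 · q1 = -0.1109 - 0.0419i - 0.9246j + 0.3619k
-0.1109 - 0.0419i - 0.9246j + 0.3619k


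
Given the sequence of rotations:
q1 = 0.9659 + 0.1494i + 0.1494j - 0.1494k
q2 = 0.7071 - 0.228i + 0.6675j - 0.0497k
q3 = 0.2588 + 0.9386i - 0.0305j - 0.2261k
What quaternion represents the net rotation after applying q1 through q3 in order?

q2 · q1 = 0.6099 - 0.2069i + 0.7089j - 0.2874k
q3 · q2 · q1 = 0.3087 + 0.688i + 0.4814j + 0.4468k
0.3087 + 0.688i + 0.4814j + 0.4468k


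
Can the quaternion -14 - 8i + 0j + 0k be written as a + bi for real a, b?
Yes. The quaternion -14 - 8i has j- and k-coefficients y = z = 0, so it lies in the complex subalgebra spanned by 1 and i.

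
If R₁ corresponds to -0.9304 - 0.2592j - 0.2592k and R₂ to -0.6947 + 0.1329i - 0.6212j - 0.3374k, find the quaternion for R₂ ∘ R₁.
0.3979 - 0.0501i + 0.7925j + 0.4595k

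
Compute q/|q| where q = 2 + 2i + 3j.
0.4851 + 0.4851i + 0.7276j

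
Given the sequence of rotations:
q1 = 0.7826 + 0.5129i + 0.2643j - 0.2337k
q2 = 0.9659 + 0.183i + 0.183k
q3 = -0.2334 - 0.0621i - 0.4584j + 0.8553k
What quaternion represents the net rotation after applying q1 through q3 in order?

q2 · q1 = 0.7048 + 0.5903i + 0.3919j - 0.0341k
q3 · q2 · q1 = 0.081 - 0.5011i + 0.0882j + 0.857k
0.081 - 0.5011i + 0.0882j + 0.857k


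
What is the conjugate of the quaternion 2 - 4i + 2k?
2 + 4i - 2k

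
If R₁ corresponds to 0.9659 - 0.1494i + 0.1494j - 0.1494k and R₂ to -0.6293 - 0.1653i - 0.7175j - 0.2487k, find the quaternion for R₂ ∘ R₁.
-0.5625 + 0.0787i - 0.7746j - 0.2781k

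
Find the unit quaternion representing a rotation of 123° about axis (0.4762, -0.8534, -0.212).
0.4772 + 0.4185i - 0.75j - 0.1863k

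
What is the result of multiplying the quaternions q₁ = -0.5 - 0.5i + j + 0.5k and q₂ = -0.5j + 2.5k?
-0.75 + 2.75i + 1.5j - k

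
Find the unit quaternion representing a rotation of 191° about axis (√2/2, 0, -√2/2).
-0.0958 + 0.7039i - 0.7039k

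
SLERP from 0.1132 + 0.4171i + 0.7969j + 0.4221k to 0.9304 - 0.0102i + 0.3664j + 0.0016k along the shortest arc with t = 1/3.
0.47 + 0.3141i + 0.7592j + 0.3228k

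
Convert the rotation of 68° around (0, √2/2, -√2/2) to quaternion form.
0.829 + 0.3954j - 0.3954k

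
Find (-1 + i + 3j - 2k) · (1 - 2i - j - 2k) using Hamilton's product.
-5i + 10j + 5k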